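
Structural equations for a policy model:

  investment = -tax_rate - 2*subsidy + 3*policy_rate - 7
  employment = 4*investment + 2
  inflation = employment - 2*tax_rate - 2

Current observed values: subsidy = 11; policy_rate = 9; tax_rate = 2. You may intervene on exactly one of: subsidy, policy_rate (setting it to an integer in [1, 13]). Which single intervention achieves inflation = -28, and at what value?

Intervening on subsidy: with other inputs at their observed values, inflation = -8*subsidy + 68. Solving for -28 gives subsidy = 12, within [1, 13].
Intervening on policy_rate: inflation = 12*policy_rate - 128. Reaching -28 requires policy_rate = 25/3, not an integer.

set subsidy = 12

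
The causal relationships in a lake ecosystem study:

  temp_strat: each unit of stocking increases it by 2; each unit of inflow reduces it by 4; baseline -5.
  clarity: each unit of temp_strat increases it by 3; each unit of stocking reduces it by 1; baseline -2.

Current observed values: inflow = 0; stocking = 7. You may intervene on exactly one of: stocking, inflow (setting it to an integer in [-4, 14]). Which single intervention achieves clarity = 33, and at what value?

set stocking = 10

Intervening on stocking: with other inputs at their observed values, clarity = 5*stocking - 17. Solving for 33 gives stocking = 10, within [-4, 14].
Intervening on inflow: clarity = -12*inflow + 18. Reaching 33 requires inflow = -5/4, not an integer.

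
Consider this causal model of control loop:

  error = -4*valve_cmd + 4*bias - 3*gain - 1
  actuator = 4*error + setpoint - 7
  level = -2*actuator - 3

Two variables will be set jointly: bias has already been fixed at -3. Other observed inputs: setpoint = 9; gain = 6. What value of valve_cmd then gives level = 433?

With bias held at -3:
Substituting into the error equation gives error = -4*valve_cmd - 31.
Substituting into the actuator equation gives actuator = -16*valve_cmd - 122.
So level = 32*valve_cmd + 241.
Solve 32*valve_cmd + 241 = 433: valve_cmd = (433 - 241) / 32 = 6.

valve_cmd = 6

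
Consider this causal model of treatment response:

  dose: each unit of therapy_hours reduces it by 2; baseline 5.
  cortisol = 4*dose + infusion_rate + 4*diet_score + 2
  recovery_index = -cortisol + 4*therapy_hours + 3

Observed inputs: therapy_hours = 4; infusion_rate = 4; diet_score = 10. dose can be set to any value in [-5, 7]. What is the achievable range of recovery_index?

Intervening on dose fixes its value directly, overriding its dependence on therapy_hours.
Substituting into the cortisol equation gives cortisol = 4*dose + 46.
This gives recovery_index = -4*dose - 27.
Linear in dose, so extremes are at the endpoints: dose = -5 gives recovery_index = -7; dose = 7 gives recovery_index = -55.

-55 to -7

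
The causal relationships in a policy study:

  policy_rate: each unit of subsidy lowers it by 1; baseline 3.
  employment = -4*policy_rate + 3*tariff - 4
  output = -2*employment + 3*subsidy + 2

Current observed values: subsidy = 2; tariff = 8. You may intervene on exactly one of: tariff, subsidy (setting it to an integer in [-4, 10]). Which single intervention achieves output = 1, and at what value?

set subsidy = -3

Intervening on tariff: output = -6*tariff + 24. Reaching 1 requires tariff = 23/6, not an integer.
Intervening on subsidy: with other inputs at their observed values, output = -5*subsidy - 14. Solving for 1 gives subsidy = -3, within [-4, 10].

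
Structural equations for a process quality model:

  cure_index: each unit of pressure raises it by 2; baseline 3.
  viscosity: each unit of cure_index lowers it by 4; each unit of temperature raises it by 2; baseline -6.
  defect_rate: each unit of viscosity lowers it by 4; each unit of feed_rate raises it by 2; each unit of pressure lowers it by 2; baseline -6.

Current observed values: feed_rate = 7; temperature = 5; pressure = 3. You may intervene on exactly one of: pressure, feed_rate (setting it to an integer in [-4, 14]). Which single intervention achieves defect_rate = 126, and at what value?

Intervening on pressure: defect_rate = 30*pressure + 40. Reaching 126 requires pressure = 43/15, not an integer.
Intervening on feed_rate: with other inputs at their observed values, defect_rate = 2*feed_rate + 116. Solving for 126 gives feed_rate = 5, within [-4, 14].

set feed_rate = 5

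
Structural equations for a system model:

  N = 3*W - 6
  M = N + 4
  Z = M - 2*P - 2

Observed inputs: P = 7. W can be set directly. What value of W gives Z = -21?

Substituting into the M equation gives M = 3*W - 2.
Substituting into the Z equation gives Z = 3*W - 18.
Solve 3*W - 18 = -21: W = (-21 + 18) / 3 = -1.

W = -1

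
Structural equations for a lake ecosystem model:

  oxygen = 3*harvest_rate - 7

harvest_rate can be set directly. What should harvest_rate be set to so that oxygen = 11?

Solve 3*harvest_rate - 7 = 11: harvest_rate = (11 + 7) / 3 = 6.

harvest_rate = 6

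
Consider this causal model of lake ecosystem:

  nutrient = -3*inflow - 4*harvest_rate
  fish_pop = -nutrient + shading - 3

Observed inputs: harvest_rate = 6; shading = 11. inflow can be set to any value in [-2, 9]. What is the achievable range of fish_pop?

Substituting into the nutrient equation gives nutrient = -3*inflow - 24.
Substituting into the fish_pop equation gives fish_pop = 3*inflow + 32.
Linear in inflow, so extremes are at the endpoints: inflow = -2 gives fish_pop = 26; inflow = 9 gives fish_pop = 59.

26 to 59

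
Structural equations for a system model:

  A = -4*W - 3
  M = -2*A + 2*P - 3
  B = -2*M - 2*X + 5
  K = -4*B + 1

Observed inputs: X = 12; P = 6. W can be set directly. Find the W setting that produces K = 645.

Substituting into the M equation gives M = 8*W + 15.
Substituting into the B equation gives B = -16*W - 49.
Substituting into the K equation gives K = 64*W + 197.
Solve 64*W + 197 = 645: W = (645 - 197) / 64 = 7.

W = 7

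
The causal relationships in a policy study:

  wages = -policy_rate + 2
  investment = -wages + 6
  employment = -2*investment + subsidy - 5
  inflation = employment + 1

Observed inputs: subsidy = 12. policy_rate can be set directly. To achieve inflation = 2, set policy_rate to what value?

Substituting into the investment equation gives investment = policy_rate + 4.
Substituting into the employment equation gives employment = -2*policy_rate - 1.
inflation becomes -2*policy_rate.
Solve -2*policy_rate = 2: policy_rate = 2 / -2 = -1.

policy_rate = -1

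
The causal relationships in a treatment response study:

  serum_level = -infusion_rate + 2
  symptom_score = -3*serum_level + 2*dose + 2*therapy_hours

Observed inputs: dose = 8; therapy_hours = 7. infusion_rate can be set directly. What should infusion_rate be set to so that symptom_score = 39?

infusion_rate = 5

Substituting into the symptom_score equation gives symptom_score = 3*infusion_rate + 24.
Solve 3*infusion_rate + 24 = 39: infusion_rate = (39 - 24) / 3 = 5.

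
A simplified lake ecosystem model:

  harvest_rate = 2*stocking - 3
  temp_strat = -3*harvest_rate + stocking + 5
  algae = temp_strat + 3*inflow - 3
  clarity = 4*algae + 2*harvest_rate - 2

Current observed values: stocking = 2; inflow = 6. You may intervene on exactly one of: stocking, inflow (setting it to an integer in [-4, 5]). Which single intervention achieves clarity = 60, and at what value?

Intervening on stocking: with other inputs at their observed values, clarity = -16*stocking + 108. Solving for 60 gives stocking = 3, within [-4, 5].
Intervening on inflow: clarity = 12*inflow + 4. Reaching 60 requires inflow = 14/3, not an integer.

set stocking = 3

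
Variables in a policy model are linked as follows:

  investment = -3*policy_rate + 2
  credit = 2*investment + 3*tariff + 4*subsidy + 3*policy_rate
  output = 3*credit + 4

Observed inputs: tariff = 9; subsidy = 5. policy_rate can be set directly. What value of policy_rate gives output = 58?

Substituting into the credit equation gives credit = -3*policy_rate + 51.
This gives output = -9*policy_rate + 157.
Solve -9*policy_rate + 157 = 58: policy_rate = (58 - 157) / -9 = 11.

policy_rate = 11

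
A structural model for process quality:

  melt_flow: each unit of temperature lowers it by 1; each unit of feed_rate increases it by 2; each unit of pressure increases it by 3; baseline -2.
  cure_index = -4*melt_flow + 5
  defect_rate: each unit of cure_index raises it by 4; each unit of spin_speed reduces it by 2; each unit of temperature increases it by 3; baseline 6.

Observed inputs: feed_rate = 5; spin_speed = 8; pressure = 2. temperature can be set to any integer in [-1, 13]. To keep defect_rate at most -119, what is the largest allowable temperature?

Substituting into the melt_flow equation gives melt_flow = -temperature + 14.
Substituting into the cure_index equation gives cure_index = 4*temperature - 51.
Substituting into the defect_rate equation gives defect_rate = 19*temperature - 214.
Require 19*temperature - 214 ≤ -119, so temperature ≤ 5.
The largest integer in [-1, 13] satisfying this is 5.

temperature = 5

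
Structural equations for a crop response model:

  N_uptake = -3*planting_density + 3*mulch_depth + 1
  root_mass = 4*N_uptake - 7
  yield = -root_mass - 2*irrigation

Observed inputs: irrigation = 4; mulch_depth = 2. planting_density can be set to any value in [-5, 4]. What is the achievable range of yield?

Substituting into the N_uptake equation gives N_uptake = -3*planting_density + 7.
Substituting into the root_mass equation gives root_mass = -12*planting_density + 21.
Substituting into the yield equation gives yield = 12*planting_density - 29.
Linear in planting_density, so extremes are at the endpoints: planting_density = -5 gives yield = -89; planting_density = 4 gives yield = 19.

-89 to 19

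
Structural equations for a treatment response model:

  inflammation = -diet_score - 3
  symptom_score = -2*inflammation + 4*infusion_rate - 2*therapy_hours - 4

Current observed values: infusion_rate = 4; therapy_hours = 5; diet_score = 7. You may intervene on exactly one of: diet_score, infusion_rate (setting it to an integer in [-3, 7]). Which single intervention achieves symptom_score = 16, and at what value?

Intervening on diet_score: with other inputs at their observed values, symptom_score = 2*diet_score + 8. Solving for 16 gives diet_score = 4, within [-3, 7].
Intervening on infusion_rate: symptom_score = 4*infusion_rate + 6. Reaching 16 requires infusion_rate = 5/2, not an integer.

set diet_score = 4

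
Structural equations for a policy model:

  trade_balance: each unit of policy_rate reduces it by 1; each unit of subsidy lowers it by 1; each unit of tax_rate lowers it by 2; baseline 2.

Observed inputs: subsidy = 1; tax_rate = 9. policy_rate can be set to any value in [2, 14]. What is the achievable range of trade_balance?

Substituting into the trade_balance equation gives trade_balance = -policy_rate - 17.
Linear in policy_rate, so extremes are at the endpoints: policy_rate = 2 gives trade_balance = -19; policy_rate = 14 gives trade_balance = -31.

-31 to -19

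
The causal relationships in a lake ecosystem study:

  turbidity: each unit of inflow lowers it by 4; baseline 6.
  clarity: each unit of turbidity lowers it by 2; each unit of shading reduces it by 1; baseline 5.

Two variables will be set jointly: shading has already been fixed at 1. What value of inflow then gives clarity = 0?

With shading held at 1:
Substituting into the clarity equation gives clarity = 8*inflow - 8.
Solve 8*inflow - 8 = 0: inflow = (0 + 8) / 8 = 1.

inflow = 1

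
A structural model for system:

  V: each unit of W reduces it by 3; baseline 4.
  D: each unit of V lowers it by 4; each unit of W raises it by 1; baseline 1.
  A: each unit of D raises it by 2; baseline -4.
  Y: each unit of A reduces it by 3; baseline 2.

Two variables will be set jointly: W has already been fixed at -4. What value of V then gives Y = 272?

With W held at -4:
Intervening on V fixes its value directly, overriding its dependence on W.
Substituting into the D equation gives D = -4*V - 3.
Substituting into the A equation gives A = -8*V - 10.
Y becomes 24*V + 32.
Solve 24*V + 32 = 272: V = (272 - 32) / 24 = 10.

V = 10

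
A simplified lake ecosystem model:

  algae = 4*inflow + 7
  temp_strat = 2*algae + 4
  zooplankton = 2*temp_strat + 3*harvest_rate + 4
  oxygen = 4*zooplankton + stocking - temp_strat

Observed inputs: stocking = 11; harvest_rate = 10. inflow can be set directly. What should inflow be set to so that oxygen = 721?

inflow = 8

Substituting into the temp_strat equation gives temp_strat = 8*inflow + 18.
Substituting into the zooplankton equation gives zooplankton = 16*inflow + 70.
Substituting into the oxygen equation gives oxygen = 56*inflow + 273.
Solve 56*inflow + 273 = 721: inflow = (721 - 273) / 56 = 8.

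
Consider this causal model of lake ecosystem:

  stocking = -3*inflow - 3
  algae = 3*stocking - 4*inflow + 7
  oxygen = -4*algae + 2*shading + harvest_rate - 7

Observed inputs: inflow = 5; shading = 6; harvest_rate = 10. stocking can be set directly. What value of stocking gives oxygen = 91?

stocking = -2

Intervening on stocking fixes its value directly, overriding its dependence on inflow.
Substituting into the algae equation gives algae = 3*stocking - 13.
Substituting into the oxygen equation gives oxygen = -12*stocking + 67.
Solve -12*stocking + 67 = 91: stocking = (91 - 67) / -12 = -2.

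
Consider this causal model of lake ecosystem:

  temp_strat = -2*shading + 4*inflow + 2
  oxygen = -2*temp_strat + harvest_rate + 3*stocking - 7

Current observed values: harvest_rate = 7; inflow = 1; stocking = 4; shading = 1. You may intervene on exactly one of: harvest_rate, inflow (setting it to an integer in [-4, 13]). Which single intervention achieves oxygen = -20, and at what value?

Intervening on harvest_rate: oxygen = harvest_rate - 3. Reaching -20 requires harvest_rate = -17, outside [-4, 13].
Intervening on inflow: with other inputs at their observed values, oxygen = -8*inflow + 12. Solving for -20 gives inflow = 4, within [-4, 13].

set inflow = 4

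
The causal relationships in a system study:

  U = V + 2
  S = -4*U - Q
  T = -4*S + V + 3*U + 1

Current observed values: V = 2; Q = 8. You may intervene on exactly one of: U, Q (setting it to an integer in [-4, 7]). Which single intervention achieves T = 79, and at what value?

Intervening on U: T = 19*U + 35. Reaching 79 requires U = 44/19, not an integer.
Intervening on Q: with other inputs at their observed values, T = 4*Q + 79. Solving for 79 gives Q = 0, within [-4, 7].

set Q = 0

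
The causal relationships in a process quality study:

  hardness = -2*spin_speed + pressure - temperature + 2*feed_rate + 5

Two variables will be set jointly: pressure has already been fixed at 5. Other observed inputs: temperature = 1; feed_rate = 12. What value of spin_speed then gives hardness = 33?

spin_speed = 0

With pressure held at 5:
Substituting into the hardness equation gives hardness = -2*spin_speed + 33.
Solve -2*spin_speed + 33 = 33: spin_speed = (33 - 33) / -2 = 0.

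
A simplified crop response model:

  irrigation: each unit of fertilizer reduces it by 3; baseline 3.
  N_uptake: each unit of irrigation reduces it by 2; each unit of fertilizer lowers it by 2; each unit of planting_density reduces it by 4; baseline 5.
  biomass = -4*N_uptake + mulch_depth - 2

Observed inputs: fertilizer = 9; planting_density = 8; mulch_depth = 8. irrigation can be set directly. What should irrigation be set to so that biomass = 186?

irrigation = 0

Intervening on irrigation fixes its value directly, overriding its dependence on fertilizer.
Substituting into the N_uptake equation gives N_uptake = -2*irrigation - 45.
biomass becomes 8*irrigation + 186.
Solve 8*irrigation + 186 = 186: irrigation = (186 - 186) / 8 = 0.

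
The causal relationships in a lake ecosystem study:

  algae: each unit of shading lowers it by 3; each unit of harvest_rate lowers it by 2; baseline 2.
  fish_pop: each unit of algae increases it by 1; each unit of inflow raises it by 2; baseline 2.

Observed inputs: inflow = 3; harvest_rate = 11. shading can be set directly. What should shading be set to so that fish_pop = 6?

shading = -6

Substituting into the algae equation gives algae = -3*shading - 20.
So fish_pop = -3*shading - 12.
Solve -3*shading - 12 = 6: shading = (6 + 12) / -3 = -6.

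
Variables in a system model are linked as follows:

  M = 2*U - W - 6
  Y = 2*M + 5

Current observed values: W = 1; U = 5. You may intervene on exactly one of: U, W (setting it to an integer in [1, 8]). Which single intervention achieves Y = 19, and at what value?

Intervening on U: with other inputs at their observed values, Y = 4*U - 9. Solving for 19 gives U = 7, within [1, 8].
Intervening on W: Y = -2*W + 13. Reaching 19 requires W = -3, outside [1, 8].

set U = 7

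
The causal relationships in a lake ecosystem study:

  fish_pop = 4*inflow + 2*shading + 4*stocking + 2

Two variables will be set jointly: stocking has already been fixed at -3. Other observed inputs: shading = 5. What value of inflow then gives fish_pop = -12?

With stocking held at -3:
Substituting into the fish_pop equation gives fish_pop = 4*inflow.
Solve 4*inflow = -12: inflow = -12 / 4 = -3.

inflow = -3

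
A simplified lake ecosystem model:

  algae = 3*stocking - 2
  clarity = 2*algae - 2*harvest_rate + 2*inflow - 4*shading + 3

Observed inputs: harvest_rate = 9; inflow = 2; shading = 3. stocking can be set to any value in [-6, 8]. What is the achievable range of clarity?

Substituting into the clarity equation gives clarity = 6*stocking - 27.
Linear in stocking, so extremes are at the endpoints: stocking = -6 gives clarity = -63; stocking = 8 gives clarity = 21.

-63 to 21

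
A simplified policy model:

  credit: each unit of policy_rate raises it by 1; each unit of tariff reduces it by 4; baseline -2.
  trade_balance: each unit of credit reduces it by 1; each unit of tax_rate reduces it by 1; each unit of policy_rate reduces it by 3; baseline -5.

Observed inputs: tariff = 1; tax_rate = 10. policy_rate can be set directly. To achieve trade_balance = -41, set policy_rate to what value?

policy_rate = 8

Substituting into the credit equation gives credit = policy_rate - 6.
Substituting into the trade_balance equation gives trade_balance = -4*policy_rate - 9.
Solve -4*policy_rate - 9 = -41: policy_rate = (-41 + 9) / -4 = 8.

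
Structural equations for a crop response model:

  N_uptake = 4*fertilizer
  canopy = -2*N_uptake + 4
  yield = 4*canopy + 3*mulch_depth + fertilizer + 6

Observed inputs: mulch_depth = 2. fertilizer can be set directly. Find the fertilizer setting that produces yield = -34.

fertilizer = 2

Substituting into the canopy equation gives canopy = -8*fertilizer + 4.
Substituting into the yield equation gives yield = -31*fertilizer + 28.
Solve -31*fertilizer + 28 = -34: fertilizer = (-34 - 28) / -31 = 2.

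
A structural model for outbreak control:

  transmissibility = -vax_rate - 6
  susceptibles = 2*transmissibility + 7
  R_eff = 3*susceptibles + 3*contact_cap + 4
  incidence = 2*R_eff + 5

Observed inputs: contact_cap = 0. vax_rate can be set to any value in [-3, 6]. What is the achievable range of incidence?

Substituting into the susceptibles equation gives susceptibles = -2*vax_rate - 5.
R_eff becomes -6*vax_rate - 11.
Substituting into the incidence equation gives incidence = -12*vax_rate - 17.
Linear in vax_rate, so extremes are at the endpoints: vax_rate = -3 gives incidence = 19; vax_rate = 6 gives incidence = -89.

-89 to 19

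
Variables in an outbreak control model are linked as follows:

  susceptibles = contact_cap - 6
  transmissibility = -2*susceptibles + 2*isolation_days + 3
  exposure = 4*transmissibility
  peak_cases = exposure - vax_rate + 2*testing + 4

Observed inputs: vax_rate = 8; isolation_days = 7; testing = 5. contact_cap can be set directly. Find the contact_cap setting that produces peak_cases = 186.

contact_cap = -8

Substituting into the transmissibility equation gives transmissibility = -2*contact_cap + 29.
exposure becomes -8*contact_cap + 116.
Substituting into the peak_cases equation gives peak_cases = -8*contact_cap + 122.
Solve -8*contact_cap + 122 = 186: contact_cap = (186 - 122) / -8 = -8.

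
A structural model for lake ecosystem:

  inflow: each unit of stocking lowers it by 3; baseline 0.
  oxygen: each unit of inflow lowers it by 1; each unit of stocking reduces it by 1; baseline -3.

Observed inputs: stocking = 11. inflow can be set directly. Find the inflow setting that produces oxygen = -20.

inflow = 6

Intervening on inflow fixes its value directly, overriding its dependence on stocking.
Substituting into the oxygen equation gives oxygen = -inflow - 14.
Solve -inflow - 14 = -20: inflow = (-20 + 14) / -1 = 6.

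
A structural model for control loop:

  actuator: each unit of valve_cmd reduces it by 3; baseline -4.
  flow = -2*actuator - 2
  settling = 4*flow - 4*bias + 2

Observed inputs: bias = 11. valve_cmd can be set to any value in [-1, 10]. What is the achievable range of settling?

-42 to 222

Substituting into the flow equation gives flow = 6*valve_cmd + 6.
Substituting into the settling equation gives settling = 24*valve_cmd - 18.
Linear in valve_cmd, so extremes are at the endpoints: valve_cmd = -1 gives settling = -42; valve_cmd = 10 gives settling = 222.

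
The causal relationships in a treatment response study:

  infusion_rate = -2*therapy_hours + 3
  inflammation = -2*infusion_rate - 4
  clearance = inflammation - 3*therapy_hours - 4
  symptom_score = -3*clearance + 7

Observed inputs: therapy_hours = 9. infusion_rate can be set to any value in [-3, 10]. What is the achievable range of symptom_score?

94 to 172

Intervening on infusion_rate fixes its value directly, overriding its dependence on therapy_hours.
Substituting into the clearance equation gives clearance = -2*infusion_rate - 35.
Substituting into the symptom_score equation gives symptom_score = 6*infusion_rate + 112.
Linear in infusion_rate, so extremes are at the endpoints: infusion_rate = -3 gives symptom_score = 94; infusion_rate = 10 gives symptom_score = 172.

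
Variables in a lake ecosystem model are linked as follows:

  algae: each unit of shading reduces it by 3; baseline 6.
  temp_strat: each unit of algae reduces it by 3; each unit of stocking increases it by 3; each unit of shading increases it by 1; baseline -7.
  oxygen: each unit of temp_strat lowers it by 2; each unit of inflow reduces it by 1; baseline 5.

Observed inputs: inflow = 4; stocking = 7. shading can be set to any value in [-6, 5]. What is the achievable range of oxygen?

-91 to 129

Substituting into the temp_strat equation gives temp_strat = 10*shading - 4.
This gives oxygen = -20*shading + 9.
Linear in shading, so extremes are at the endpoints: shading = -6 gives oxygen = 129; shading = 5 gives oxygen = -91.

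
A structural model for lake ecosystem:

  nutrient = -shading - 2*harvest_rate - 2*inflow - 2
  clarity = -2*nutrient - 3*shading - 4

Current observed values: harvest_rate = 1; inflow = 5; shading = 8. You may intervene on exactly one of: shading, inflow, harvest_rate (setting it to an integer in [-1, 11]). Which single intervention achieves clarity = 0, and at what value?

Intervening on shading: clarity = -shading + 24. Reaching 0 requires shading = 24, outside [-1, 11].
Intervening on inflow: with other inputs at their observed values, clarity = 4*inflow - 4. Solving for 0 gives inflow = 1, within [-1, 11].
Intervening on harvest_rate: clarity = 4*harvest_rate + 12. Reaching 0 requires harvest_rate = -3, outside [-1, 11].

set inflow = 1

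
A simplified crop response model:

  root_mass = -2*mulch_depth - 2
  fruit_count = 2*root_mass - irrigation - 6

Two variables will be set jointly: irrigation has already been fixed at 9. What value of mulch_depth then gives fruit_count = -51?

mulch_depth = 8

With irrigation held at 9:
Substituting into the fruit_count equation gives fruit_count = -4*mulch_depth - 19.
Solve -4*mulch_depth - 19 = -51: mulch_depth = (-51 + 19) / -4 = 8.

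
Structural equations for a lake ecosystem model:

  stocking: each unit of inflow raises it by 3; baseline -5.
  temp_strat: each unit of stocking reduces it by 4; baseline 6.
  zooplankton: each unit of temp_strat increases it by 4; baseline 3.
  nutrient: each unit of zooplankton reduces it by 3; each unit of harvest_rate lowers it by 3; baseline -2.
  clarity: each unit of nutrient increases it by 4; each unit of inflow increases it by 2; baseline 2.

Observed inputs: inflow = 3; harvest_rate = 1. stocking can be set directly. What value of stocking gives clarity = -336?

stocking = 0

Intervening on stocking fixes its value directly, overriding its dependence on inflow.
Substituting into the zooplankton equation gives zooplankton = -16*stocking + 27.
Substituting into the nutrient equation gives nutrient = 48*stocking - 86.
Substituting into the clarity equation gives clarity = 192*stocking - 336.
Solve 192*stocking - 336 = -336: stocking = (-336 + 336) / 192 = 0.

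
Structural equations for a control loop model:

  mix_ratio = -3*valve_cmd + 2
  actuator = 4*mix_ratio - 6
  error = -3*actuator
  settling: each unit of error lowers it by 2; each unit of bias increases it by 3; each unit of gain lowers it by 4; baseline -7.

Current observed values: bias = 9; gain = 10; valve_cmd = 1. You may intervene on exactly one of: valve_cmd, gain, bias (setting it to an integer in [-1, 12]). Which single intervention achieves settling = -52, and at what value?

set gain = 3

Intervening on valve_cmd: settling = -72*valve_cmd - 8. Reaching -52 requires valve_cmd = 11/18, not an integer.
Intervening on gain: with other inputs at their observed values, settling = -4*gain - 40. Solving for -52 gives gain = 3, within [-1, 12].
Intervening on bias: settling = 3*bias - 107. Reaching -52 requires bias = 55/3, not an integer.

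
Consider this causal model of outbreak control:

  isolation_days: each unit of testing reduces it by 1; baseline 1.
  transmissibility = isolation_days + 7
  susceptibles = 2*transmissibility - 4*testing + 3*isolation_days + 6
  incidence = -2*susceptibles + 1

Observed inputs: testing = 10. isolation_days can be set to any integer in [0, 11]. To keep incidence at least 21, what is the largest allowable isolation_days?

Intervening on isolation_days fixes its value directly, overriding its dependence on testing.
Substituting into the susceptibles equation gives susceptibles = 5*isolation_days - 20.
Substituting into the incidence equation gives incidence = -10*isolation_days + 41.
Require -10*isolation_days + 41 ≥ 21, so isolation_days ≤ 2.
The largest integer in [0, 11] satisfying this is 2.

isolation_days = 2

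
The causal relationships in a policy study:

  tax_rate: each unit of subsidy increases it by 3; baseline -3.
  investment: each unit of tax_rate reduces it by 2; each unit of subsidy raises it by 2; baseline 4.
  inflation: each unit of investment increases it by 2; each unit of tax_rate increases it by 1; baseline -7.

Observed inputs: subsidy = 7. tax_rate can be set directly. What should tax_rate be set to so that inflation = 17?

Intervening on tax_rate fixes its value directly, overriding its dependence on subsidy.
Substituting into the investment equation gives investment = -2*tax_rate + 18.
inflation becomes -3*tax_rate + 29.
Solve -3*tax_rate + 29 = 17: tax_rate = (17 - 29) / -3 = 4.

tax_rate = 4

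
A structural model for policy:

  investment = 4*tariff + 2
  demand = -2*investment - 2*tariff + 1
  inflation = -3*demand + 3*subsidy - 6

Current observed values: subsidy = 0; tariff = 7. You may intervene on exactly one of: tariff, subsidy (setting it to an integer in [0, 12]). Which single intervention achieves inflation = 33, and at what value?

Intervening on tariff: with other inputs at their observed values, inflation = 30*tariff + 3. Solving for 33 gives tariff = 1, within [0, 12].
Intervening on subsidy: inflation = 3*subsidy + 213. Reaching 33 requires subsidy = -60, outside [0, 12].

set tariff = 1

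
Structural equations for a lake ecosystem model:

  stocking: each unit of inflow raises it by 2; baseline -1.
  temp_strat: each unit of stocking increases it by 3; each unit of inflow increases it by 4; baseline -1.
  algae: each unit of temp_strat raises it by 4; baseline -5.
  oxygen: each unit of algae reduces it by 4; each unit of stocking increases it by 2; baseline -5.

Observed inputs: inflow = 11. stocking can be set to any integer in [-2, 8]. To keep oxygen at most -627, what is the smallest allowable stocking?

stocking = -1

Intervening on stocking fixes its value directly, overriding its dependence on inflow.
Substituting into the temp_strat equation gives temp_strat = 3*stocking + 43.
This gives algae = 12*stocking + 167.
Substituting into the oxygen equation gives oxygen = -46*stocking - 673.
Require -46*stocking - 673 ≤ -627, so stocking ≥ -1.
The smallest integer in [-2, 8] satisfying this is -1.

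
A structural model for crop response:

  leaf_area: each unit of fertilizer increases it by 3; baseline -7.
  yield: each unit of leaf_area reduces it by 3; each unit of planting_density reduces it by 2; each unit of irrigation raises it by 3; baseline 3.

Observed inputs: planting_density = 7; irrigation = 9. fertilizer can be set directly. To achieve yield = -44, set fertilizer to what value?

Substituting into the yield equation gives yield = -9*fertilizer + 37.
Solve -9*fertilizer + 37 = -44: fertilizer = (-44 - 37) / -9 = 9.

fertilizer = 9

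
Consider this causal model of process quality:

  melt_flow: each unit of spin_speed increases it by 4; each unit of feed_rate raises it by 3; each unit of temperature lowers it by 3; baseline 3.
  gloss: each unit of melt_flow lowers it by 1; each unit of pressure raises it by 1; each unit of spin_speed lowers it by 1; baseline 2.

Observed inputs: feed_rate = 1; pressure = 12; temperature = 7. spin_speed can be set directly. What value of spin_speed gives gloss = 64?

Substituting into the melt_flow equation gives melt_flow = 4*spin_speed - 15.
Substituting into the gloss equation gives gloss = -5*spin_speed + 29.
Solve -5*spin_speed + 29 = 64: spin_speed = (64 - 29) / -5 = -7.

spin_speed = -7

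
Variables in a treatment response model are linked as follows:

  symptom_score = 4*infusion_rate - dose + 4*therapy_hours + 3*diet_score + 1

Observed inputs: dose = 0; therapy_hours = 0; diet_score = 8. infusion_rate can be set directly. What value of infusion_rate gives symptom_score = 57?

Substituting into the symptom_score equation gives symptom_score = 4*infusion_rate + 25.
Solve 4*infusion_rate + 25 = 57: infusion_rate = (57 - 25) / 4 = 8.

infusion_rate = 8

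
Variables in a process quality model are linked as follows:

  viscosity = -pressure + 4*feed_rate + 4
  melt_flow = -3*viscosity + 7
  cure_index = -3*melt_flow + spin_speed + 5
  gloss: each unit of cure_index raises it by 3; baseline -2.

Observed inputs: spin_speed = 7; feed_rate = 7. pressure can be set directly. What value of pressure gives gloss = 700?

pressure = 5

Substituting into the viscosity equation gives viscosity = -pressure + 32.
melt_flow becomes 3*pressure - 89.
So cure_index = -9*pressure + 279.
Substituting into the gloss equation gives gloss = -27*pressure + 835.
Solve -27*pressure + 835 = 700: pressure = (700 - 835) / -27 = 5.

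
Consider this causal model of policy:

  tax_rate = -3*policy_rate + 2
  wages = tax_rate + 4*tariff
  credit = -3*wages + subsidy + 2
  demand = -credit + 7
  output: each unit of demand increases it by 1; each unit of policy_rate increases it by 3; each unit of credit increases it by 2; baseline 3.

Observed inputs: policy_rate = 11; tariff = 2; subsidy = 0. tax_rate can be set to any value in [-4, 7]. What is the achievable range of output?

0 to 33

Intervening on tax_rate fixes its value directly, overriding its dependence on policy_rate.
Substituting into the wages equation gives wages = tax_rate + 8.
credit becomes -3*tax_rate - 22.
This gives demand = 3*tax_rate + 29.
output becomes -3*tax_rate + 21.
Linear in tax_rate, so extremes are at the endpoints: tax_rate = -4 gives output = 33; tax_rate = 7 gives output = 0.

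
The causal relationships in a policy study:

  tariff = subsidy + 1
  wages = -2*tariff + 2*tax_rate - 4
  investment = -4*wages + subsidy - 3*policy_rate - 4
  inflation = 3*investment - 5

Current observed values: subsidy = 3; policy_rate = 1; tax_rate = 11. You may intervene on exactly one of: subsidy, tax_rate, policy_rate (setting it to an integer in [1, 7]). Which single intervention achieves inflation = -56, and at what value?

set subsidy = 6

Intervening on subsidy: with other inputs at their observed values, inflation = 27*subsidy - 218. Solving for -56 gives subsidy = 6, within [1, 7].
Intervening on tax_rate: inflation = -24*tax_rate + 127. Reaching -56 requires tax_rate = 61/8, not an integer.
Intervening on policy_rate: inflation = -9*policy_rate - 128. Reaching -56 requires policy_rate = -8, outside [1, 7].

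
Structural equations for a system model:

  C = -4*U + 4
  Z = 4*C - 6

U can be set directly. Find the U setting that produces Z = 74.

Substituting into the Z equation gives Z = -16*U + 10.
Solve -16*U + 10 = 74: U = (74 - 10) / -16 = -4.

U = -4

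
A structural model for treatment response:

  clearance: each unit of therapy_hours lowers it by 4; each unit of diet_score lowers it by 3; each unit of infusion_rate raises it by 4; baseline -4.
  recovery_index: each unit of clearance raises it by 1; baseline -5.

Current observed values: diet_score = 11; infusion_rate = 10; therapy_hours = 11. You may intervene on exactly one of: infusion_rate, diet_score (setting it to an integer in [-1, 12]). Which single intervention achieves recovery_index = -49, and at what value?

set diet_score = 12

Intervening on infusion_rate: recovery_index = 4*infusion_rate - 86. Reaching -49 requires infusion_rate = 37/4, not an integer.
Intervening on diet_score: with other inputs at their observed values, recovery_index = -3*diet_score - 13. Solving for -49 gives diet_score = 12, within [-1, 12].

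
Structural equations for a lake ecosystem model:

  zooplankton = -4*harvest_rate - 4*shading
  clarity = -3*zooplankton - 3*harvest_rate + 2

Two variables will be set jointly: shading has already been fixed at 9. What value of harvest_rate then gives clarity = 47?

With shading held at 9:
Substituting into the zooplankton equation gives zooplankton = -4*harvest_rate - 36.
Substituting into the clarity equation gives clarity = 9*harvest_rate + 110.
Solve 9*harvest_rate + 110 = 47: harvest_rate = (47 - 110) / 9 = -7.

harvest_rate = -7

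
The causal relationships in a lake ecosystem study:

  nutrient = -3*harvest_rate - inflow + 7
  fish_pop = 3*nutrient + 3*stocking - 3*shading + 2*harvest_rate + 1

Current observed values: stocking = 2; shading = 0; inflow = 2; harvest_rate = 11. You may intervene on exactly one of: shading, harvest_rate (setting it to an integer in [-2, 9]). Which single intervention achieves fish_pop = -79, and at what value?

Intervening on shading: with other inputs at their observed values, fish_pop = -3*shading - 55. Solving for -79 gives shading = 8, within [-2, 9].
Intervening on harvest_rate: fish_pop = -7*harvest_rate + 22. Reaching -79 requires harvest_rate = 101/7, not an integer.

set shading = 8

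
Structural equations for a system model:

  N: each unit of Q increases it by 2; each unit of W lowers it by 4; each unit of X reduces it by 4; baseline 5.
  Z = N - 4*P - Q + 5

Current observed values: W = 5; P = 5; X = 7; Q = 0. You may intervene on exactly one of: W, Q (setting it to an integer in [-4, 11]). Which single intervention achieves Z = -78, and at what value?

Intervening on W: with other inputs at their observed values, Z = -4*W - 38. Solving for -78 gives W = 10, within [-4, 11].
Intervening on Q: Z = Q - 58. Reaching -78 requires Q = -20, outside [-4, 11].

set W = 10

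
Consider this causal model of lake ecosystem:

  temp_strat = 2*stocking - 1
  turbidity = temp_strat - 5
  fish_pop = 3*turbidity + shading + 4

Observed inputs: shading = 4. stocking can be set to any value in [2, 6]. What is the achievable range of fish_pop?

Substituting into the turbidity equation gives turbidity = 2*stocking - 6.
Substituting into the fish_pop equation gives fish_pop = 6*stocking - 10.
Linear in stocking, so extremes are at the endpoints: stocking = 2 gives fish_pop = 2; stocking = 6 gives fish_pop = 26.

2 to 26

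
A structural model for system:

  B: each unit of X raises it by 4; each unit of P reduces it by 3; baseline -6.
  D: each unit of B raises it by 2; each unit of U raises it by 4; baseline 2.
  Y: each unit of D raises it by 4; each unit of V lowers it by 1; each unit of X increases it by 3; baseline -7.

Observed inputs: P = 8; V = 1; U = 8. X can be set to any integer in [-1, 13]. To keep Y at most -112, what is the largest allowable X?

X = 0

Substituting into the B equation gives B = 4*X - 30.
Substituting into the D equation gives D = 8*X - 26.
Y becomes 35*X - 112.
Require 35*X - 112 ≤ -112, so X ≤ 0.
The largest integer in [-1, 13] satisfying this is 0.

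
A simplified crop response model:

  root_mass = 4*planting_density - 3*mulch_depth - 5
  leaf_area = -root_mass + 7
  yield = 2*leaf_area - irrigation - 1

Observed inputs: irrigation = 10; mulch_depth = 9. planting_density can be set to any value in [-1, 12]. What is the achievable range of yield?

Substituting into the root_mass equation gives root_mass = 4*planting_density - 32.
Substituting into the leaf_area equation gives leaf_area = -4*planting_density + 39.
Substituting into the yield equation gives yield = -8*planting_density + 67.
Linear in planting_density, so extremes are at the endpoints: planting_density = -1 gives yield = 75; planting_density = 12 gives yield = -29.

-29 to 75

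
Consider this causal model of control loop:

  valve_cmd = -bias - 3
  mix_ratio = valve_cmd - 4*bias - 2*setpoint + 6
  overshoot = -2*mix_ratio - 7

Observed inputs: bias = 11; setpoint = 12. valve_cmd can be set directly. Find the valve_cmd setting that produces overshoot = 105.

valve_cmd = 6

Intervening on valve_cmd fixes its value directly, overriding its dependence on bias.
Substituting into the mix_ratio equation gives mix_ratio = valve_cmd - 62.
Substituting into the overshoot equation gives overshoot = -2*valve_cmd + 117.
Solve -2*valve_cmd + 117 = 105: valve_cmd = (105 - 117) / -2 = 6.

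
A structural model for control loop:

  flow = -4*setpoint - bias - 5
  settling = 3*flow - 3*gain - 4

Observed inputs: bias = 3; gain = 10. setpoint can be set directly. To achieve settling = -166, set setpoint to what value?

setpoint = 9

Substituting into the flow equation gives flow = -4*setpoint - 8.
Substituting into the settling equation gives settling = -12*setpoint - 58.
Solve -12*setpoint - 58 = -166: setpoint = (-166 + 58) / -12 = 9.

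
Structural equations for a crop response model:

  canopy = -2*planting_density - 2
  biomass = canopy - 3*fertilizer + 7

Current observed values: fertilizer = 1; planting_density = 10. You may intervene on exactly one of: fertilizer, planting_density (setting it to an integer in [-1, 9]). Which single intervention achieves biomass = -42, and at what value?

Intervening on fertilizer: with other inputs at their observed values, biomass = -3*fertilizer - 15. Solving for -42 gives fertilizer = 9, within [-1, 9].
Intervening on planting_density: biomass = -2*planting_density + 2. Reaching -42 requires planting_density = 22, outside [-1, 9].

set fertilizer = 9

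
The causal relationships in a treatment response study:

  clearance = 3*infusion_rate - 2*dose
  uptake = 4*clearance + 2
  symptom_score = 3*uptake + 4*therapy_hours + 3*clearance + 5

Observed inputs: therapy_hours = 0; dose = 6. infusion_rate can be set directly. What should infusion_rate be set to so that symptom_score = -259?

Substituting into the clearance equation gives clearance = 3*infusion_rate - 12.
This gives uptake = 12*infusion_rate - 46.
symptom_score becomes 45*infusion_rate - 169.
Solve 45*infusion_rate - 169 = -259: infusion_rate = (-259 + 169) / 45 = -2.

infusion_rate = -2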